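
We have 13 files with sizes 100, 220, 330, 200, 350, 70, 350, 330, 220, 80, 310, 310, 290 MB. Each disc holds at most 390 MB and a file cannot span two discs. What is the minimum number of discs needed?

Total = 350 + 350 + 330 + 330 + 310 + 310 + 290 + 220 + 220 + 200 + 100 + 80 + 70 = 3160 MB.
Lower bound: ⌈3160/390⌉ = 9 discs.
Also, 10 files each exceed 195 MB, and no two of those can share a disc, so at least 10 discs are needed.
A packing using 10 discs:
  disc 1: 350 = 350
  disc 2: 350 = 350
  disc 3: 330 = 330
  disc 4: 330 = 330
  disc 5: 310 + 80 = 390
  disc 6: 310 + 70 = 380
  disc 7: 290 + 100 = 390
  disc 8: 220 = 220
  disc 9: 220 = 220
  disc 10: 200 = 200
This matches the lower bound, so 10 is optimal.

10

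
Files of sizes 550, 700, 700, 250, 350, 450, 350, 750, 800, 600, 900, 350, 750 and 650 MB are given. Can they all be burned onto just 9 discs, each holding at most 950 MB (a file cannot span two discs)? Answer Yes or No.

No

Total = 8150 MB; ⌈8150/950⌉ = 9.
The bound of 9 does not rule out 9, but exhaustive search shows no assignment into 9 discs of capacity 950 MB exists — the minimum is 10.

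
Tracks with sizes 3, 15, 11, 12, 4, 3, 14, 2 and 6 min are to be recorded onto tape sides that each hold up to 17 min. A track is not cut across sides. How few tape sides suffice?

5

Total = 15 + 14 + 12 + 11 + 6 + 4 + 3 + 3 + 2 = 70 min.
Lower bound: ⌈70/17⌉ = 5 tape sides.
A packing using 5 tape sides:
  side 1: 15 + 2 = 17
  side 2: 14 + 3 = 17
  side 3: 12 + 4 = 16
  side 4: 11 + 6 = 17
  side 5: 3 = 3
This matches the lower bound, so 5 is optimal.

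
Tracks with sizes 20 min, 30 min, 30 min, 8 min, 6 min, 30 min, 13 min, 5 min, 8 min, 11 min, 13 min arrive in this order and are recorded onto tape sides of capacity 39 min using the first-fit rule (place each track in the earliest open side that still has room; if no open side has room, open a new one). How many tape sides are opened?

  20 → side 1 (new)  [load 20/39]
  30 → side 2 (new)  [load 30/39]
  30 → side 3 (new)  [load 30/39]
  8 → side 1  [load 28/39]
  6 → side 1  [load 34/39]
  30 → side 4 (new)  [load 30/39]
  13 → side 5 (new)  [load 13/39]
  5 → side 1  [load 39/39]
  8 → side 2  [load 38/39]
  11 → side 5  [load 24/39]
  13 → side 5  [load 37/39]
5 tape sides opened.

5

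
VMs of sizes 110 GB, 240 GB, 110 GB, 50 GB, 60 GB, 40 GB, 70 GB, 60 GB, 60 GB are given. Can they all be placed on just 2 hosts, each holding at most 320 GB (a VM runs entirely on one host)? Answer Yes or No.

No

Total = 800 GB; ⌈800/320⌉ = 3.
At least 3 hosts are required, but only 2 are allowed.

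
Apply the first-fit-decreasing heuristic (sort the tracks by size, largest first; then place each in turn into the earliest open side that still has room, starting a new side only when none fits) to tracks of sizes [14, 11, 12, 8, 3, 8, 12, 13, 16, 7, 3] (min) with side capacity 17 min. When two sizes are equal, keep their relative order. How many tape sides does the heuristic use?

8

Sorted descending: 16, 14, 13, 12, 12, 11, 8, 8, 7, 3, 3.
  16 → side 1 (new)  [load 16/17]
  14 → side 2 (new)  [load 14/17]
  13 → side 3 (new)  [load 13/17]
  12 → side 4 (new)  [load 12/17]
  12 → side 5 (new)  [load 12/17]
  11 → side 6 (new)  [load 11/17]
  8 → side 7 (new)  [load 8/17]
  8 → side 7  [load 16/17]
  7 → side 8 (new)  [load 7/17]
  3 → side 2  [load 17/17]
  3 → side 3  [load 16/17]
8 tape sides opened.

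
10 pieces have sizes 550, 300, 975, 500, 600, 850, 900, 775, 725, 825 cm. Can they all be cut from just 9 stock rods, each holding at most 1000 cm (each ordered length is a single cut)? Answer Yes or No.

A valid assignment using 9 stock rods:
  stock rod 1: 975 = 975
  stock rod 2: 900 = 900
  stock rod 3: 850 = 850
  stock rod 4: 825 = 825
  stock rod 5: 775 = 775
  stock rod 6: 725 = 725
  stock rod 7: 600 + 300 = 900
  stock rod 8: 550 = 550
  stock rod 9: 500 = 500
Every load is within 1000 cm, so 9 stock rods suffice.

Yes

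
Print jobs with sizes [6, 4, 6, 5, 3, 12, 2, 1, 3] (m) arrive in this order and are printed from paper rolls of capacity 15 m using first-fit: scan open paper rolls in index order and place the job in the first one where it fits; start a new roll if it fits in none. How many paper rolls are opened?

3

  6 → roll 1 (new)  [load 6/15]
  4 → roll 1  [load 10/15]
  6 → roll 2 (new)  [load 6/15]
  5 → roll 1  [load 15/15]
  3 → roll 2  [load 9/15]
  12 → roll 3 (new)  [load 12/15]
  2 → roll 2  [load 11/15]
  1 → roll 2  [load 12/15]
  3 → roll 2  [load 15/15]
3 paper rolls opened.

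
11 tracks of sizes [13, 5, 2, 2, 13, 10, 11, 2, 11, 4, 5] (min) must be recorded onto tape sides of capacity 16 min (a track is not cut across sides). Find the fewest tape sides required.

Total = 13 + 13 + 11 + 11 + 10 + 5 + 5 + 4 + 2 + 2 + 2 = 78 min.
Lower bound: ⌈78/16⌉ = 5 tape sides.
A packing using 5 tape sides:
  side 1: 13 + 2 = 15
  side 2: 13 + 2 = 15
  side 3: 11 + 5 = 16
  side 4: 11 + 5 = 16
  side 5: 10 + 4 + 2 = 16
This matches the lower bound, so 5 is optimal.

5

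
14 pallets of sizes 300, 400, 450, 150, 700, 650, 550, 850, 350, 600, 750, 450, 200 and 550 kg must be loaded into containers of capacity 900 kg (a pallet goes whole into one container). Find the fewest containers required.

Total = 850 + 750 + 700 + 650 + 600 + 550 + 550 + 450 + 450 + 400 + 350 + 300 + 200 + 150 = 6950 kg.
Lower bound: ⌈6950/900⌉ = 8 containers.
A packing using 9 containers:
  container 1: 850 = 850
  container 2: 750 + 150 = 900
  container 3: 700 + 200 = 900
  container 4: 650 = 650
  container 5: 600 + 300 = 900
  container 6: 550 + 350 = 900
  container 7: 550 = 550
  container 8: 450 + 450 = 900
  container 9: 400 = 400
No arrangement into 8 containers stays within capacity, so 9 is optimal.

9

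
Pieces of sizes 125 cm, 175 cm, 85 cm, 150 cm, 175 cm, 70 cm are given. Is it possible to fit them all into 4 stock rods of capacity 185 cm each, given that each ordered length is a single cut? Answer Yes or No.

No

Total = 780 cm; ⌈780/185⌉ = 5.
At least 5 stock rods are required, but only 4 are allowed.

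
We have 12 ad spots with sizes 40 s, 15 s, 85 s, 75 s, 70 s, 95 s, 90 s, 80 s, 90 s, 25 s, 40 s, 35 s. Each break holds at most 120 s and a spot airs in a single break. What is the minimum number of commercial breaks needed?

7

Total = 95 + 90 + 90 + 85 + 80 + 75 + 70 + 40 + 40 + 35 + 25 + 15 = 740 s.
Lower bound: ⌈740/120⌉ = 7 commercial breaks.
A packing using 7 commercial breaks:
  break 1: 95 + 25 = 120
  break 2: 90 + 15 = 105
  break 3: 90 = 90
  break 4: 85 + 35 = 120
  break 5: 80 + 40 = 120
  break 6: 75 + 40 = 115
  break 7: 70 = 70
This matches the lower bound, so 7 is optimal.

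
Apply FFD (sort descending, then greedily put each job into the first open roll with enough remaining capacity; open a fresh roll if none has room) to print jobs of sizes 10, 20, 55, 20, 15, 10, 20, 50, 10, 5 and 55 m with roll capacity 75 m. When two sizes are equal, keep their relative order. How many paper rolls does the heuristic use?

Sorted descending: 55, 55, 50, 20, 20, 20, 15, 10, 10, 10, 5.
  55 → roll 1 (new)  [load 55/75]
  55 → roll 2 (new)  [load 55/75]
  50 → roll 3 (new)  [load 50/75]
  20 → roll 1  [load 75/75]
  20 → roll 2  [load 75/75]
  20 → roll 3  [load 70/75]
  15 → roll 4 (new)  [load 15/75]
  10 → roll 4  [load 25/75]
  10 → roll 4  [load 35/75]
  10 → roll 4  [load 45/75]
  5 → roll 3  [load 75/75]
4 paper rolls opened.

4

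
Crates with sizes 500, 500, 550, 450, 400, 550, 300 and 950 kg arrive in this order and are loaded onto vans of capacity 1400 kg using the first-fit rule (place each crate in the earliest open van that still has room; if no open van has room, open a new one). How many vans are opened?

4

  500 → van 1 (new)  [load 500/1400]
  500 → van 1  [load 1000/1400]
  550 → van 2 (new)  [load 550/1400]
  450 → van 2  [load 1000/1400]
  400 → van 1  [load 1400/1400]
  550 → van 3 (new)  [load 550/1400]
  300 → van 2  [load 1300/1400]
  950 → van 4 (new)  [load 950/1400]
4 vans opened.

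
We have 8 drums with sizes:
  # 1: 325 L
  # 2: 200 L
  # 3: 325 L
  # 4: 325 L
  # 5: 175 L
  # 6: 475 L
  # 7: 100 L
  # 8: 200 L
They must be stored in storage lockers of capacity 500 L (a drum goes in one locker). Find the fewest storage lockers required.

5

Total = 475 + 325 + 325 + 325 + 200 + 200 + 175 + 100 = 2125 L.
Lower bound: ⌈2125/500⌉ = 5 storage lockers.
A packing using 5 storage lockers:
  locker 1: 475 = 475
  locker 2: 325 + 175 = 500
  locker 3: 325 + 100 = 425
  locker 4: 325 = 325
  locker 5: 200 + 200 = 400
This matches the lower bound, so 5 is optimal.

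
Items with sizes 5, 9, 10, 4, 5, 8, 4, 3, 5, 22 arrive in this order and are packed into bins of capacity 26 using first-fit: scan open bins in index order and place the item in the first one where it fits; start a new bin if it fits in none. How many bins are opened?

  5 → bin 1 (new)  [load 5/26]
  9 → bin 1  [load 14/26]
  10 → bin 1  [load 24/26]
  4 → bin 2 (new)  [load 4/26]
  5 → bin 2  [load 9/26]
  8 → bin 2  [load 17/26]
  4 → bin 2  [load 21/26]
  3 → bin 2  [load 24/26]
  5 → bin 3 (new)  [load 5/26]
  22 → bin 4 (new)  [load 22/26]
4 bins opened.

4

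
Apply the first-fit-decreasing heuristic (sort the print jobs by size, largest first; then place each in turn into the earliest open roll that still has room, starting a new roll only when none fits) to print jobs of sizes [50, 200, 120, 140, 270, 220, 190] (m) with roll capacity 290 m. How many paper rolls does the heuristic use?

Sorted descending: 270, 220, 200, 190, 140, 120, 50.
  270 → roll 1 (new)  [load 270/290]
  220 → roll 2 (new)  [load 220/290]
  200 → roll 3 (new)  [load 200/290]
  190 → roll 4 (new)  [load 190/290]
  140 → roll 5 (new)  [load 140/290]
  120 → roll 5  [load 260/290]
  50 → roll 2  [load 270/290]
5 paper rolls opened.

5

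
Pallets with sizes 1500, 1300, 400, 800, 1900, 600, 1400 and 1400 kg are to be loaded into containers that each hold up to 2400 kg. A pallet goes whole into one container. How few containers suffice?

5

Total = 1900 + 1500 + 1400 + 1400 + 1300 + 800 + 600 + 400 = 9300 kg.
Lower bound: ⌈9300/2400⌉ = 4 containers.
Also, 5 pallets each exceed 1200 kg, and no two of those can share a container, so at least 5 containers are needed.
A packing using 5 containers:
  container 1: 1900 + 400 = 2300
  container 2: 1500 + 800 = 2300
  container 3: 1400 + 600 = 2000
  container 4: 1400 = 1400
  container 5: 1300 = 1300
This matches the lower bound, so 5 is optimal.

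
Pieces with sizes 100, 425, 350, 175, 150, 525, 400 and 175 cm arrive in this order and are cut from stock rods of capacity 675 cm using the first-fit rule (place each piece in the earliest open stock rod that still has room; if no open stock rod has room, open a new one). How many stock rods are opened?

4

  100 → stock rod 1 (new)  [load 100/675]
  425 → stock rod 1  [load 525/675]
  350 → stock rod 2 (new)  [load 350/675]
  175 → stock rod 2  [load 525/675]
  150 → stock rod 1  [load 675/675]
  525 → stock rod 3 (new)  [load 525/675]
  400 → stock rod 4 (new)  [load 400/675]
  175 → stock rod 4  [load 575/675]
4 stock rods opened.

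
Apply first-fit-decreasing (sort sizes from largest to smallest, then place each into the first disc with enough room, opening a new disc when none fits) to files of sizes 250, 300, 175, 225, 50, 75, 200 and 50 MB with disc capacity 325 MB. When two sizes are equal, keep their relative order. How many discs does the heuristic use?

5

Sorted descending: 300, 250, 225, 200, 175, 75, 50, 50.
  300 → disc 1 (new)  [load 300/325]
  250 → disc 2 (new)  [load 250/325]
  225 → disc 3 (new)  [load 225/325]
  200 → disc 4 (new)  [load 200/325]
  175 → disc 5 (new)  [load 175/325]
  75 → disc 2  [load 325/325]
  50 → disc 3  [load 275/325]
  50 → disc 3  [load 325/325]
5 discs opened.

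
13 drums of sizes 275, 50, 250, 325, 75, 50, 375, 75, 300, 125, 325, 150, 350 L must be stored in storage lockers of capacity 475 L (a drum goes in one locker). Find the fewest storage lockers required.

Total = 375 + 350 + 325 + 325 + 300 + 275 + 250 + 150 + 125 + 75 + 75 + 50 + 50 = 2725 L.
Lower bound: ⌈2725/475⌉ = 6 storage lockers.
Also, 7 drums each exceed 475/2 L, and no two of those can share a locker, so at least 7 storage lockers are needed.
A packing using 7 storage lockers:
  locker 1: 375 + 75 = 450
  locker 2: 350 + 125 = 475
  locker 3: 325 + 150 = 475
  locker 4: 325 + 75 + 50 = 450
  locker 5: 300 + 50 = 350
  locker 6: 275 = 275
  locker 7: 250 = 250
This matches the lower bound, so 7 is optimal.

7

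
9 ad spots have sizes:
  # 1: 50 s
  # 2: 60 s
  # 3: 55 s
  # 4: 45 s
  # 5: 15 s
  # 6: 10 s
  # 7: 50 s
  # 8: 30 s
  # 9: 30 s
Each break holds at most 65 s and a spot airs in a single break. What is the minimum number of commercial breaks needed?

Total = 60 + 55 + 50 + 50 + 45 + 30 + 30 + 15 + 10 = 345 s.
Lower bound: ⌈345/65⌉ = 6 commercial breaks.
A packing using 6 commercial breaks:
  break 1: 60 = 60
  break 2: 55 + 10 = 65
  break 3: 50 + 15 = 65
  break 4: 50 = 50
  break 5: 45 = 45
  break 6: 30 + 30 = 60
This matches the lower bound, so 6 is optimal.

6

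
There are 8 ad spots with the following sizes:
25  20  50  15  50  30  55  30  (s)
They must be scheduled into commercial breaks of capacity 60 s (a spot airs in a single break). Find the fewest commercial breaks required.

Total = 55 + 50 + 50 + 30 + 30 + 25 + 20 + 15 = 275 s.
Lower bound: ⌈275/60⌉ = 5 commercial breaks.
A packing using 5 commercial breaks:
  break 1: 55 = 55
  break 2: 50 = 50
  break 3: 50 = 50
  break 4: 30 + 30 = 60
  break 5: 25 + 20 + 15 = 60
This matches the lower bound, so 5 is optimal.

5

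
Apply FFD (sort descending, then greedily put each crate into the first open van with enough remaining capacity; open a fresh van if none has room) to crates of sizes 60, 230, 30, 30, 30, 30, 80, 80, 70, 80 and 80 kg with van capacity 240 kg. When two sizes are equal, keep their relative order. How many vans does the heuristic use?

Sorted descending: 230, 80, 80, 80, 80, 70, 60, 30, 30, 30, 30.
  230 → van 1 (new)  [load 230/240]
  80 → van 2 (new)  [load 80/240]
  80 → van 2  [load 160/240]
  80 → van 2  [load 240/240]
  80 → van 3 (new)  [load 80/240]
  70 → van 3  [load 150/240]
  60 → van 3  [load 210/240]
  30 → van 3  [load 240/240]
  30 → van 4 (new)  [load 30/240]
  30 → van 4  [load 60/240]
  30 → van 4  [load 90/240]
4 vans opened.

4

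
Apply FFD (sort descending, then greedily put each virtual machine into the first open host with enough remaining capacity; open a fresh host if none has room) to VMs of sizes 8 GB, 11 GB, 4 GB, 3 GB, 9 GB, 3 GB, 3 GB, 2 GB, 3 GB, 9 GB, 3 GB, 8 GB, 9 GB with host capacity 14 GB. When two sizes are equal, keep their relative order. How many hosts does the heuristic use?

6

Sorted descending: 11, 9, 9, 9, 8, 8, 4, 3, 3, 3, 3, 3, 2.
  11 → host 1 (new)  [load 11/14]
  9 → host 2 (new)  [load 9/14]
  9 → host 3 (new)  [load 9/14]
  9 → host 4 (new)  [load 9/14]
  8 → host 5 (new)  [load 8/14]
  8 → host 6 (new)  [load 8/14]
  4 → host 2  [load 13/14]
  3 → host 1  [load 14/14]
  3 → host 3  [load 12/14]
  3 → host 4  [load 12/14]
  3 → host 5  [load 11/14]
  3 → host 5  [load 14/14]
  2 → host 3  [load 14/14]
6 hosts opened.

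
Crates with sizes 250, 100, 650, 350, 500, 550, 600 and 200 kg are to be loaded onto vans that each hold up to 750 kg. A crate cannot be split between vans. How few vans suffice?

Total = 650 + 600 + 550 + 500 + 350 + 250 + 200 + 100 = 3200 kg.
Lower bound: ⌈3200/750⌉ = 5 vans.
A packing using 5 vans:
  van 1: 650 + 100 = 750
  van 2: 600 = 600
  van 3: 550 + 200 = 750
  van 4: 500 + 250 = 750
  van 5: 350 = 350
This matches the lower bound, so 5 is optimal.

5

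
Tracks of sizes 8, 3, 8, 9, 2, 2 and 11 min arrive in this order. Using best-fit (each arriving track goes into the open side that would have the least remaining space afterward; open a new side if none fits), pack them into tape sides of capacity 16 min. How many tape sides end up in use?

4

  8 → side 1 (new)  [load 8/16]
  3 → side 1  [load 11/16]
  8 → side 2 (new)  [load 8/16]
  9 → side 3 (new)  [load 9/16]
  2 → side 1  [load 13/16]
  2 → side 1  [load 15/16]
  11 → side 4 (new)  [load 11/16]
4 tape sides opened.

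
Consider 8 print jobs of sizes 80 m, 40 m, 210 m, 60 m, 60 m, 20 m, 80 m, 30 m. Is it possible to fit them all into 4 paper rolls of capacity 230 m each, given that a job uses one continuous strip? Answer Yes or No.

Yes

A valid assignment using 3 paper rolls:
  roll 1: 210 + 20 = 230
  roll 2: 80 + 80 + 60 = 220
  roll 3: 60 + 40 + 30 = 130
That uses only 3 ≤ 4, so 4 paper rolls are enough.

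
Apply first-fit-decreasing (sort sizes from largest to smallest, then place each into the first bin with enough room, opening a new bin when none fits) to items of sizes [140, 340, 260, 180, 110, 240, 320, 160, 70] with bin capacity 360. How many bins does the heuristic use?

6

Sorted descending: 340, 320, 260, 240, 180, 160, 140, 110, 70.
  340 → bin 1 (new)  [load 340/360]
  320 → bin 2 (new)  [load 320/360]
  260 → bin 3 (new)  [load 260/360]
  240 → bin 4 (new)  [load 240/360]
  180 → bin 5 (new)  [load 180/360]
  160 → bin 5  [load 340/360]
  140 → bin 6 (new)  [load 140/360]
  110 → bin 4  [load 350/360]
  70 → bin 3  [load 330/360]
6 bins opened.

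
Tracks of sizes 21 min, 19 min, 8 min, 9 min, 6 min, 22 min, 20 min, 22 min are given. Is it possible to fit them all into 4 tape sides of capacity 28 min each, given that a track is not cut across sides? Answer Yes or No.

Total = 127 min; ⌈127/28⌉ = 5.
At least 5 tape sides are required, but only 4 are allowed.

No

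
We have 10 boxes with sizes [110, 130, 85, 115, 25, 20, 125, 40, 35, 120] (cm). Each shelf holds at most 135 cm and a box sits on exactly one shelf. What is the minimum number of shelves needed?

7

Total = 130 + 125 + 120 + 115 + 110 + 85 + 40 + 35 + 25 + 20 = 805 cm.
Lower bound: ⌈805/135⌉ = 6 shelves.
A packing using 7 shelves:
  shelf 1: 130 = 130
  shelf 2: 125 = 125
  shelf 3: 120 = 120
  shelf 4: 115 + 20 = 135
  shelf 5: 110 + 25 = 135
  shelf 6: 85 + 40 = 125
  shelf 7: 35 = 35
No arrangement into 6 shelves stays within capacity, so 7 is optimal.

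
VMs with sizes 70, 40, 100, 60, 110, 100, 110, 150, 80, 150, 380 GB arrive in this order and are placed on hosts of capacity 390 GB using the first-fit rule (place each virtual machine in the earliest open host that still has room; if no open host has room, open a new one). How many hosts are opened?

4

  70 → host 1 (new)  [load 70/390]
  40 → host 1  [load 110/390]
  100 → host 1  [load 210/390]
  60 → host 1  [load 270/390]
  110 → host 1  [load 380/390]
  100 → host 2 (new)  [load 100/390]
  110 → host 2  [load 210/390]
  150 → host 2  [load 360/390]
  80 → host 3 (new)  [load 80/390]
  150 → host 3  [load 230/390]
  380 → host 4 (new)  [load 380/390]
4 hosts opened.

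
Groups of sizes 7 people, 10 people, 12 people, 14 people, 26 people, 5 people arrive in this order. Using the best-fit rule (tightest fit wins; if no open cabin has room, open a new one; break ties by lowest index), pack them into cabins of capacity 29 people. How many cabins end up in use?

  7 → cabin 1 (new)  [load 7/29]
  10 → cabin 1  [load 17/29]
  12 → cabin 1  [load 29/29]
  14 → cabin 2 (new)  [load 14/29]
  26 → cabin 3 (new)  [load 26/29]
  5 → cabin 2  [load 19/29]
3 cabins opened.

3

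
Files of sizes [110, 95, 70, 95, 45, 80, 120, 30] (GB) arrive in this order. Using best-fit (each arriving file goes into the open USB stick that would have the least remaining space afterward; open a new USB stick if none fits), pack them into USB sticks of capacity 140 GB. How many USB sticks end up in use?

  110 → USB stick 1 (new)  [load 110/140]
  95 → USB stick 2 (new)  [load 95/140]
  70 → USB stick 3 (new)  [load 70/140]
  95 → USB stick 4 (new)  [load 95/140]
  45 → USB stick 2  [load 140/140]
  80 → USB stick 5 (new)  [load 80/140]
  120 → USB stick 6 (new)  [load 120/140]
  30 → USB stick 1  [load 140/140]
6 USB sticks opened.

6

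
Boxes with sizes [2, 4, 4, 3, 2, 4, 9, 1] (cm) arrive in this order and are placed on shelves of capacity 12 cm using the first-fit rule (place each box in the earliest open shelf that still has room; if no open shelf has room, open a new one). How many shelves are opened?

  2 → shelf 1 (new)  [load 2/12]
  4 → shelf 1  [load 6/12]
  4 → shelf 1  [load 10/12]
  3 → shelf 2 (new)  [load 3/12]
  2 → shelf 1  [load 12/12]
  4 → shelf 2  [load 7/12]
  9 → shelf 3 (new)  [load 9/12]
  1 → shelf 2  [load 8/12]
3 shelves opened.

3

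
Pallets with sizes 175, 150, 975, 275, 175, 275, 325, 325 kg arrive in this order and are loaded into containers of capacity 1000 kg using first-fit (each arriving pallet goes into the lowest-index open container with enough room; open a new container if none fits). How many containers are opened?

3

  175 → container 1 (new)  [load 175/1000]
  150 → container 1  [load 325/1000]
  975 → container 2 (new)  [load 975/1000]
  275 → container 1  [load 600/1000]
  175 → container 1  [load 775/1000]
  275 → container 3 (new)  [load 275/1000]
  325 → container 3  [load 600/1000]
  325 → container 3  [load 925/1000]
3 containers opened.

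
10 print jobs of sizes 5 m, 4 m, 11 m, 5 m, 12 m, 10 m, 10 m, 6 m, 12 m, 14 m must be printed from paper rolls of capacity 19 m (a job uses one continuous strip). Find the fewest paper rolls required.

Total = 14 + 12 + 12 + 11 + 10 + 10 + 6 + 5 + 5 + 4 = 89 m.
Lower bound: ⌈89/19⌉ = 5 paper rolls.
Also, 6 print jobs each exceed 19/2 m, and no two of those can share a roll, so at least 6 paper rolls are needed.
A packing using 6 paper rolls:
  roll 1: 14 + 5 = 19
  roll 2: 12 + 6 = 18
  roll 3: 12 + 5 = 17
  roll 4: 11 + 4 = 15
  roll 5: 10 = 10
  roll 6: 10 = 10
This matches the lower bound, so 6 is optimal.

6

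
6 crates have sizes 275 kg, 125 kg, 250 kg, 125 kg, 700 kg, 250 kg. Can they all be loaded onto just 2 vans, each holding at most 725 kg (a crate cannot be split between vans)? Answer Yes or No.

No

Total = 1725 kg; ⌈1725/725⌉ = 3.
At least 3 vans are required, but only 2 are allowed.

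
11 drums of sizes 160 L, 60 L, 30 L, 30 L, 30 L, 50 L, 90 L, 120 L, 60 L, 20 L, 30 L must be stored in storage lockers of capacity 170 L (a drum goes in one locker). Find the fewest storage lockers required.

Total = 160 + 120 + 90 + 60 + 60 + 50 + 30 + 30 + 30 + 30 + 20 = 680 L.
Lower bound: ⌈680/170⌉ = 4 storage lockers.
A packing using 5 storage lockers:
  locker 1: 160 = 160
  locker 2: 120 + 50 = 170
  locker 3: 90 + 60 + 20 = 170
  locker 4: 60 + 30 + 30 + 30 = 150
  locker 5: 30 = 30
No arrangement into 4 storage lockers stays within capacity, so 5 is optimal.

5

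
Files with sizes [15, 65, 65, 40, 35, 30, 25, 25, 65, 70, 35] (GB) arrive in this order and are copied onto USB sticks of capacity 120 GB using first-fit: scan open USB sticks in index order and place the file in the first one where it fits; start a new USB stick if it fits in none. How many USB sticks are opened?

5

  15 → USB stick 1 (new)  [load 15/120]
  65 → USB stick 1  [load 80/120]
  65 → USB stick 2 (new)  [load 65/120]
  40 → USB stick 1  [load 120/120]
  35 → USB stick 2  [load 100/120]
  30 → USB stick 3 (new)  [load 30/120]
  25 → USB stick 3  [load 55/120]
  25 → USB stick 3  [load 80/120]
  65 → USB stick 4 (new)  [load 65/120]
  70 → USB stick 5 (new)  [load 70/120]
  35 → USB stick 3  [load 115/120]
5 USB sticks opened.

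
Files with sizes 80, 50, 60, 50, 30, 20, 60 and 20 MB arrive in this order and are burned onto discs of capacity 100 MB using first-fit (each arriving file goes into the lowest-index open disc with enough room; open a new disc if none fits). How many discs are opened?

4

  80 → disc 1 (new)  [load 80/100]
  50 → disc 2 (new)  [load 50/100]
  60 → disc 3 (new)  [load 60/100]
  50 → disc 2  [load 100/100]
  30 → disc 3  [load 90/100]
  20 → disc 1  [load 100/100]
  60 → disc 4 (new)  [load 60/100]
  20 → disc 4  [load 80/100]
4 discs opened.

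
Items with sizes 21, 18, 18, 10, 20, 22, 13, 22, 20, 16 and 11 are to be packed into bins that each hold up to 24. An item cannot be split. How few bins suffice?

Total = 22 + 22 + 21 + 20 + 20 + 18 + 18 + 16 + 13 + 11 + 10 = 191.
Lower bound: ⌈191/24⌉ = 8 bins.
Also, 9 items each exceed 12, and no two of those can share a bin, so at least 9 bins are needed.
A packing using 10 bins:
  bin 1: 22 = 22
  bin 2: 22 = 22
  bin 3: 21 = 21
  bin 4: 20 = 20
  bin 5: 20 = 20
  bin 6: 18 = 18
  bin 7: 18 = 18
  bin 8: 16 = 16
  bin 9: 13 + 11 = 24
  bin 10: 10 = 10
No arrangement into 9 bins stays within capacity, so 10 is optimal.

10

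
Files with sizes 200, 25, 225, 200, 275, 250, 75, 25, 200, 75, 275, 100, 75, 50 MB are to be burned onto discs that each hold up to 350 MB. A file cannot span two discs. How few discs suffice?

Total = 275 + 275 + 250 + 225 + 200 + 200 + 200 + 100 + 75 + 75 + 75 + 50 + 25 + 25 = 2050 MB.
Lower bound: ⌈2050/350⌉ = 6 discs.
Also, 7 files each exceed 175 MB, and no two of those can share a disc, so at least 7 discs are needed.
A packing using 7 discs:
  disc 1: 275 + 75 = 350
  disc 2: 275 + 75 = 350
  disc 3: 250 + 100 = 350
  disc 4: 225 + 75 + 50 = 350
  disc 5: 200 + 25 + 25 = 250
  disc 6: 200 = 200
  disc 7: 200 = 200
This matches the lower bound, so 7 is optimal.

7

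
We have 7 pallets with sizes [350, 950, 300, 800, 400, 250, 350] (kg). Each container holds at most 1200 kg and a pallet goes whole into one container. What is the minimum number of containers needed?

3

Total = 950 + 800 + 400 + 350 + 350 + 300 + 250 = 3400 kg.
Lower bound: ⌈3400/1200⌉ = 3 containers.
A packing using 3 containers:
  container 1: 950 + 250 = 1200
  container 2: 800 + 400 = 1200
  container 3: 350 + 350 + 300 = 1000
This matches the lower bound, so 3 is optimal.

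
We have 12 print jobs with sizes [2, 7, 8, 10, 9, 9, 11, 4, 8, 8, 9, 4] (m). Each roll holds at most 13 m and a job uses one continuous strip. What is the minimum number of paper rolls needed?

9

Total = 11 + 10 + 9 + 9 + 9 + 8 + 8 + 8 + 7 + 4 + 4 + 2 = 89 m.
Lower bound: ⌈89/13⌉ = 7 paper rolls.
Also, 9 print jobs each exceed 13/2 m, and no two of those can share a roll, so at least 9 paper rolls are needed.
A packing using 9 paper rolls:
  roll 1: 11 + 2 = 13
  roll 2: 10 = 10
  roll 3: 9 + 4 = 13
  roll 4: 9 + 4 = 13
  roll 5: 9 = 9
  roll 6: 8 = 8
  roll 7: 8 = 8
  roll 8: 8 = 8
  roll 9: 7 = 7
This matches the lower bound, so 9 is optimal.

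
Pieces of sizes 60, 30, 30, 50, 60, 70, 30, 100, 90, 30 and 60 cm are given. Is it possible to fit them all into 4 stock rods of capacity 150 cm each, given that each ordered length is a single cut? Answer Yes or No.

Total = 610 cm; ⌈610/150⌉ = 5.
At least 5 stock rods are required, but only 4 are allowed.

No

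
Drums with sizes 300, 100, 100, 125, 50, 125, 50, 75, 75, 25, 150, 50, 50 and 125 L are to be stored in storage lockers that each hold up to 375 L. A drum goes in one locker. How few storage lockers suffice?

4

Total = 300 + 150 + 125 + 125 + 125 + 100 + 100 + 75 + 75 + 50 + 50 + 50 + 50 + 25 = 1400 L.
Lower bound: ⌈1400/375⌉ = 4 storage lockers.
A packing using 4 storage lockers:
  locker 1: 300 + 75 = 375
  locker 2: 150 + 125 + 100 = 375
  locker 3: 125 + 125 + 100 + 25 = 375
  locker 4: 75 + 50 + 50 + 50 + 50 = 275
This matches the lower bound, so 4 is optimal.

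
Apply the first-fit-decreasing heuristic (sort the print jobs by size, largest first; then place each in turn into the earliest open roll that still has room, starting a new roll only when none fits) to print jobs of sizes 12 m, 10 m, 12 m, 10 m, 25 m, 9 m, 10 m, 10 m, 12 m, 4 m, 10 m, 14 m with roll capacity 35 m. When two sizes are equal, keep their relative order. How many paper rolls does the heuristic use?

Sorted descending: 25, 14, 12, 12, 12, 10, 10, 10, 10, 10, 9, 4.
  25 → roll 1 (new)  [load 25/35]
  14 → roll 2 (new)  [load 14/35]
  12 → roll 2  [load 26/35]
  12 → roll 3 (new)  [load 12/35]
  12 → roll 3  [load 24/35]
  10 → roll 1  [load 35/35]
  10 → roll 3  [load 34/35]
  10 → roll 4 (new)  [load 10/35]
  10 → roll 4  [load 20/35]
  10 → roll 4  [load 30/35]
  9 → roll 2  [load 35/35]
  4 → roll 4  [load 34/35]
4 paper rolls opened.

4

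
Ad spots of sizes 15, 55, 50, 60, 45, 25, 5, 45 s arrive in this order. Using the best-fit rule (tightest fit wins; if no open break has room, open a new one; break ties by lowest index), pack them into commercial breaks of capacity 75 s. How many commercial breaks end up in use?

5

  15 → break 1 (new)  [load 15/75]
  55 → break 1  [load 70/75]
  50 → break 2 (new)  [load 50/75]
  60 → break 3 (new)  [load 60/75]
  45 → break 4 (new)  [load 45/75]
  25 → break 2  [load 75/75]
  5 → break 1  [load 75/75]
  45 → break 5 (new)  [load 45/75]
5 commercial breaks opened.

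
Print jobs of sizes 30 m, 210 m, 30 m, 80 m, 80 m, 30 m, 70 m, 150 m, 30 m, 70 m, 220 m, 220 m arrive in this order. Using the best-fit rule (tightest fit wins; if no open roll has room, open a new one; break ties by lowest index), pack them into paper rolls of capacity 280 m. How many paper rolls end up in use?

  30 → roll 1 (new)  [load 30/280]
  210 → roll 1  [load 240/280]
  30 → roll 1  [load 270/280]
  80 → roll 2 (new)  [load 80/280]
  80 → roll 2  [load 160/280]
  30 → roll 2  [load 190/280]
  70 → roll 2  [load 260/280]
  150 → roll 3 (new)  [load 150/280]
  30 → roll 3  [load 180/280]
  70 → roll 3  [load 250/280]
  220 → roll 4 (new)  [load 220/280]
  220 → roll 5 (new)  [load 220/280]
5 paper rolls opened.

5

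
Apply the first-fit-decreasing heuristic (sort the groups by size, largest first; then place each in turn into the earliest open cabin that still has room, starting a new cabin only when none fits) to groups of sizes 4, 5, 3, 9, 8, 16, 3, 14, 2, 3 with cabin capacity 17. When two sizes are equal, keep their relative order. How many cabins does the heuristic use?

Sorted descending: 16, 14, 9, 8, 5, 4, 3, 3, 3, 2.
  16 → cabin 1 (new)  [load 16/17]
  14 → cabin 2 (new)  [load 14/17]
  9 → cabin 3 (new)  [load 9/17]
  8 → cabin 3  [load 17/17]
  5 → cabin 4 (new)  [load 5/17]
  4 → cabin 4  [load 9/17]
  3 → cabin 2  [load 17/17]
  3 → cabin 4  [load 12/17]
  3 → cabin 4  [load 15/17]
  2 → cabin 4  [load 17/17]
4 cabins opened.

4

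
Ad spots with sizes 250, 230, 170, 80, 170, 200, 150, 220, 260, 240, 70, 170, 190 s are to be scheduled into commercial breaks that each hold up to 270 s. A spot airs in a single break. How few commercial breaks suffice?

11

Total = 260 + 250 + 240 + 230 + 220 + 200 + 190 + 170 + 170 + 170 + 150 + 80 + 70 = 2400 s.
Lower bound: ⌈2400/270⌉ = 9 commercial breaks.
Also, 11 ad spots each exceed 135 s, and no two of those can share a break, so at least 11 commercial breaks are needed.
A packing using 11 commercial breaks:
  break 1: 260 = 260
  break 2: 250 = 250
  break 3: 240 = 240
  break 4: 230 = 230
  break 5: 220 = 220
  break 6: 200 + 70 = 270
  break 7: 190 + 80 = 270
  break 8: 170 = 170
  break 9: 170 = 170
  break 10: 170 = 170
  break 11: 150 = 150
This matches the lower bound, so 11 is optimal.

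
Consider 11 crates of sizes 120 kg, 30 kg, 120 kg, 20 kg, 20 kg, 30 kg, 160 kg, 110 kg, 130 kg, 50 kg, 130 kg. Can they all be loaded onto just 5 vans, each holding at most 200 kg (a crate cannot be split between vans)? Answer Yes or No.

Total = 920 kg; ⌈920/200⌉ = 5.
6 crates each exceed half the capacity and cannot share a van, forcing at least 6 vans.
At least 6 vans are required, but only 5 are allowed.

No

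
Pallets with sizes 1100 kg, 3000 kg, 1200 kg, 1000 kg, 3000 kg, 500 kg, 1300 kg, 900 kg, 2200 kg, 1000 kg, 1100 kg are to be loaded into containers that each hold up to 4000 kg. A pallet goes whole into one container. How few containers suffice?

Total = 3000 + 3000 + 2200 + 1300 + 1200 + 1100 + 1100 + 1000 + 1000 + 900 + 500 = 16300 kg.
Lower bound: ⌈16300/4000⌉ = 5 containers.
A packing using 5 containers:
  container 1: 3000 + 1000 = 4000
  container 2: 3000 + 1000 = 4000
  container 3: 2200 + 1300 + 500 = 4000
  container 4: 1200 + 1100 + 1100 = 3400
  container 5: 900 = 900
This matches the lower bound, so 5 is optimal.

5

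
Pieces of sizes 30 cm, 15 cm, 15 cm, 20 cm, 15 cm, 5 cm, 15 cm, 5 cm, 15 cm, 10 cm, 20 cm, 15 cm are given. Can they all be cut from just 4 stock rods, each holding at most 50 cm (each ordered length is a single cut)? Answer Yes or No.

A valid assignment using 4 stock rods:
  stock rod 1: 30 + 20 = 50
  stock rod 2: 20 + 15 + 15 = 50
  stock rod 3: 15 + 15 + 15 + 5 = 50
  stock rod 4: 15 + 10 + 5 = 30
Every load is within 50 cm, so 4 stock rods suffice.

Yes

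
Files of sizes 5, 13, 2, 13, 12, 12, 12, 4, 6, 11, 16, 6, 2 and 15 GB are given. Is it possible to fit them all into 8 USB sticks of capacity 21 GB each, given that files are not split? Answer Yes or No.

A valid assignment using 8 USB sticks:
  USB stick 1: 16 + 5 = 21
  USB stick 2: 15 + 6 = 21
  USB stick 3: 13 + 6 + 2 = 21
  USB stick 4: 13 + 4 + 2 = 19
  USB stick 5: 12 = 12
  USB stick 6: 12 = 12
  USB stick 7: 12 = 12
  USB stick 8: 11 = 11
Every load is within 21 GB, so 8 USB sticks suffice.

Yes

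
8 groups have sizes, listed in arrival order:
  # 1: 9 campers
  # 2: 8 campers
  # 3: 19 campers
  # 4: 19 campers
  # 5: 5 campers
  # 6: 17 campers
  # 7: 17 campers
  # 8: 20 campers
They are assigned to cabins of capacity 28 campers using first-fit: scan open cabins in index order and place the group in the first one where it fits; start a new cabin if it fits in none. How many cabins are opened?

6

  9 → cabin 1 (new)  [load 9/28]
  8 → cabin 1  [load 17/28]
  19 → cabin 2 (new)  [load 19/28]
  19 → cabin 3 (new)  [load 19/28]
  5 → cabin 1  [load 22/28]
  17 → cabin 4 (new)  [load 17/28]
  17 → cabin 5 (new)  [load 17/28]
  20 → cabin 6 (new)  [load 20/28]
6 cabins opened.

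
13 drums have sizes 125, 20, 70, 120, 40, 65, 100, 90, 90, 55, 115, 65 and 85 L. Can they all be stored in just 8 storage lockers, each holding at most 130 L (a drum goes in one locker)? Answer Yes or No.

No

Total = 1040 L; ⌈1040/130⌉ = 8.
The bound of 8 does not rule out 8, but exhaustive search shows no assignment into 8 storage lockers of capacity 130 L exists — the minimum is 9.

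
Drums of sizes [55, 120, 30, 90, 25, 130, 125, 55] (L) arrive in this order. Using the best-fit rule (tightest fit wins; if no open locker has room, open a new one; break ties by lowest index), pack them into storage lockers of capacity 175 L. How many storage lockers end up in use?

5

  55 → locker 1 (new)  [load 55/175]
  120 → locker 1  [load 175/175]
  30 → locker 2 (new)  [load 30/175]
  90 → locker 2  [load 120/175]
  25 → locker 2  [load 145/175]
  130 → locker 3 (new)  [load 130/175]
  125 → locker 4 (new)  [load 125/175]
  55 → locker 5 (new)  [load 55/175]
5 storage lockers opened.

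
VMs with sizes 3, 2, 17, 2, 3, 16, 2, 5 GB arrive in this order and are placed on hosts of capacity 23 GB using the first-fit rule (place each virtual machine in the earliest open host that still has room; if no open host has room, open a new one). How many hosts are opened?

3

  3 → host 1 (new)  [load 3/23]
  2 → host 1  [load 5/23]
  17 → host 1  [load 22/23]
  2 → host 2 (new)  [load 2/23]
  3 → host 2  [load 5/23]
  16 → host 2  [load 21/23]
  2 → host 2  [load 23/23]
  5 → host 3 (new)  [load 5/23]
3 hosts opened.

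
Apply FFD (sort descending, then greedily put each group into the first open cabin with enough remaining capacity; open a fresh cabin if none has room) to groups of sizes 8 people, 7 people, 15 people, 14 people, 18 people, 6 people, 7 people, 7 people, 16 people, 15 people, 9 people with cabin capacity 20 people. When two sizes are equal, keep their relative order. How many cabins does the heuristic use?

Sorted descending: 18, 16, 15, 15, 14, 9, 8, 7, 7, 7, 6.
  18 → cabin 1 (new)  [load 18/20]
  16 → cabin 2 (new)  [load 16/20]
  15 → cabin 3 (new)  [load 15/20]
  15 → cabin 4 (new)  [load 15/20]
  14 → cabin 5 (new)  [load 14/20]
  9 → cabin 6 (new)  [load 9/20]
  8 → cabin 6  [load 17/20]
  7 → cabin 7 (new)  [load 7/20]
  7 → cabin 7  [load 14/20]
  7 → cabin 8 (new)  [load 7/20]
  6 → cabin 5  [load 20/20]
8 cabins opened.

8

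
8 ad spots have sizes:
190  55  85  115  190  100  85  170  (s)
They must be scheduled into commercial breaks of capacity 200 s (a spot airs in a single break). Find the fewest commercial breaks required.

6

Total = 190 + 190 + 170 + 115 + 100 + 85 + 85 + 55 = 990 s.
Lower bound: ⌈990/200⌉ = 5 commercial breaks.
A packing using 6 commercial breaks:
  break 1: 190 = 190
  break 2: 190 = 190
  break 3: 170 = 170
  break 4: 115 + 85 = 200
  break 5: 100 + 85 = 185
  break 6: 55 = 55
No arrangement into 5 commercial breaks stays within capacity, so 6 is optimal.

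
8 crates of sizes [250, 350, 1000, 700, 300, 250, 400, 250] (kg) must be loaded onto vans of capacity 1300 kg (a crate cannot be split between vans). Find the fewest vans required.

Total = 1000 + 700 + 400 + 350 + 300 + 250 + 250 + 250 = 3500 kg.
Lower bound: ⌈3500/1300⌉ = 3 vans.
A packing using 3 vans:
  van 1: 1000 + 300 = 1300
  van 2: 700 + 400 = 1100
  van 3: 350 + 250 + 250 + 250 = 1100
This matches the lower bound, so 3 is optimal.

3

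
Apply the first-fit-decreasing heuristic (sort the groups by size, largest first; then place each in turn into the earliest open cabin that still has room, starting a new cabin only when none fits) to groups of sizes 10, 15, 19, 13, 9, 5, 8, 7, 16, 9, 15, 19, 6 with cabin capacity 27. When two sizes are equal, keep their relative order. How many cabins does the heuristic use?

Sorted descending: 19, 19, 16, 15, 15, 13, 10, 9, 9, 8, 7, 6, 5.
  19 → cabin 1 (new)  [load 19/27]
  19 → cabin 2 (new)  [load 19/27]
  16 → cabin 3 (new)  [load 16/27]
  15 → cabin 4 (new)  [load 15/27]
  15 → cabin 5 (new)  [load 15/27]
  13 → cabin 6 (new)  [load 13/27]
  10 → cabin 3  [load 26/27]
  9 → cabin 4  [load 24/27]
  9 → cabin 5  [load 24/27]
  8 → cabin 1  [load 27/27]
  7 → cabin 2  [load 26/27]
  6 → cabin 6  [load 19/27]
  5 → cabin 6  [load 24/27]
6 cabins opened.

6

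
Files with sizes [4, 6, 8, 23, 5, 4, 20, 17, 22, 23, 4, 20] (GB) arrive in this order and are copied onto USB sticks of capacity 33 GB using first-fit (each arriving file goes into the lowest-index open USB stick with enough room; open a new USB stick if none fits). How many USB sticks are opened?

  4 → USB stick 1 (new)  [load 4/33]
  6 → USB stick 1  [load 10/33]
  8 → USB stick 1  [load 18/33]
  23 → USB stick 2 (new)  [load 23/33]
  5 → USB stick 1  [load 23/33]
  4 → USB stick 1  [load 27/33]
  20 → USB stick 3 (new)  [load 20/33]
  17 → USB stick 4 (new)  [load 17/33]
  22 → USB stick 5 (new)  [load 22/33]
  23 → USB stick 6 (new)  [load 23/33]
  4 → USB stick 1  [load 31/33]
  20 → USB stick 7 (new)  [load 20/33]
7 USB sticks opened.

7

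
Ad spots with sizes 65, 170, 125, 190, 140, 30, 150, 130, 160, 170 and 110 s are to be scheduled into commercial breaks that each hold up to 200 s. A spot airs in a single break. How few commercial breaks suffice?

9

Total = 190 + 170 + 170 + 160 + 150 + 140 + 130 + 125 + 110 + 65 + 30 = 1440 s.
Lower bound: ⌈1440/200⌉ = 8 commercial breaks.
Also, 9 ad spots each exceed 100 s, and no two of those can share a break, so at least 9 commercial breaks are needed.
A packing using 9 commercial breaks:
  break 1: 190 = 190
  break 2: 170 + 30 = 200
  break 3: 170 = 170
  break 4: 160 = 160
  break 5: 150 = 150
  break 6: 140 = 140
  break 7: 130 + 65 = 195
  break 8: 125 = 125
  break 9: 110 = 110
This matches the lower bound, so 9 is optimal.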